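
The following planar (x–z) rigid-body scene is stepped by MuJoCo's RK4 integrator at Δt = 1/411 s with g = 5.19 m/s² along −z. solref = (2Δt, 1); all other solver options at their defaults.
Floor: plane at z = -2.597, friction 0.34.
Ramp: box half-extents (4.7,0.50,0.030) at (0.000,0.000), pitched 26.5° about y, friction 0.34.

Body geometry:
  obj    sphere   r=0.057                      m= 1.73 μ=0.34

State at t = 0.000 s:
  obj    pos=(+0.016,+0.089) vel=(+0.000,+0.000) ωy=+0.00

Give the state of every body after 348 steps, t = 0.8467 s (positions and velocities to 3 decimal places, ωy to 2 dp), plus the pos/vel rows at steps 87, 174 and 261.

State at t = 0.8467 s:
  obj    pos=(+0.547,-0.175) vel=(+1.253,-0.625) ωy=+24.57

Key-timestep trajectory:
   step    t(s)  obj.x    obj.z    obj.vx   obj.vz 
     87  0.2117   +0.049  +0.073  +0.313  -0.156
    174  0.4234   +0.149  +0.023  +0.627  -0.312
    261  0.6350   +0.315  -0.060  +0.940  -0.469


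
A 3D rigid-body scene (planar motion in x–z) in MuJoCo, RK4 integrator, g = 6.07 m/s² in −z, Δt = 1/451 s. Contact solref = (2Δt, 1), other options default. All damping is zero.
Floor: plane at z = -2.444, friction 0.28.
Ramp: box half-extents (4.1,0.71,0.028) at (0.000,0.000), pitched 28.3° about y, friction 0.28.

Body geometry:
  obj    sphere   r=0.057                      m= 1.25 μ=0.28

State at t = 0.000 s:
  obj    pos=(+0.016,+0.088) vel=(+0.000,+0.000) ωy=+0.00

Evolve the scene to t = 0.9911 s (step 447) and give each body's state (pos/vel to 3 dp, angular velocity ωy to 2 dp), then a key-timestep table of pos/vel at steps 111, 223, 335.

State at t = 0.9911 s:
  obj    pos=(+0.905,-0.391) vel=(+1.794,-0.966) ωy=+35.74

Key-timestep trajectory:
   step    t(s)  obj.x    obj.z    obj.vx   obj.vz 
    111  0.2461   +0.071  +0.058  +0.445  -0.240
    223  0.4945   +0.237  -0.031  +0.895  -0.482
    335  0.7428   +0.515  -0.181  +1.344  -0.724


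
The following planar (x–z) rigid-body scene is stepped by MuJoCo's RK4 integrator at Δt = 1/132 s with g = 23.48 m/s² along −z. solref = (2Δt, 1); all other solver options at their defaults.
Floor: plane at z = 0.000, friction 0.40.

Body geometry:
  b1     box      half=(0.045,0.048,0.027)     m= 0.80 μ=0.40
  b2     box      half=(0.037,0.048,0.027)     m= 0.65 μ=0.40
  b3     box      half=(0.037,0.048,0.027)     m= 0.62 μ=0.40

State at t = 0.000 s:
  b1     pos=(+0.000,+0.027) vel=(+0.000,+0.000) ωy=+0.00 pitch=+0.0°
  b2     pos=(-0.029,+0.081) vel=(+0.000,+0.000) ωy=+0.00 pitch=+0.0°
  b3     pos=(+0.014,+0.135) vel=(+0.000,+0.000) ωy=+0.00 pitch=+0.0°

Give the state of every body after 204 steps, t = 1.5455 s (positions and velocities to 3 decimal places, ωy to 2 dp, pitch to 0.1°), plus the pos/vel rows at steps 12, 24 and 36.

State at t = 1.5455 s:
  b1     pos=(+0.000,+0.027) vel=(+0.000,+0.000) ωy=+0.00 pitch=+0.0°
  b2     pos=(-0.029,+0.081) vel=(+0.000,+0.000) ωy=+0.00 pitch=+0.0°
  b3     pos=(+0.112,+0.027) vel=(+0.000,+0.000) ωy=+0.00 pitch=+180.0°

Key-timestep trajectory:
   step    t(s)  b1.x    b1.z    b1.vx   b1.vz   b2.x    b2.z    b2.vx   b2.vz   b3.x    b3.z    b3.vx   b3.vz 
     12  0.0909   +0.000  +0.027  -0.001  +0.002   -0.029  +0.081  -0.002  +0.004   +0.027  +0.128  +0.309  -0.258
     24  0.1818   +0.000  +0.027  +0.000  +0.000   -0.029  +0.081  -0.001  +0.000   +0.074  +0.079  +0.762  -0.564
     36  0.2727   +0.000  +0.027  +0.000  +0.000   -0.029  +0.081  +0.000  +0.000   +0.112  +0.024  -0.014  +0.131


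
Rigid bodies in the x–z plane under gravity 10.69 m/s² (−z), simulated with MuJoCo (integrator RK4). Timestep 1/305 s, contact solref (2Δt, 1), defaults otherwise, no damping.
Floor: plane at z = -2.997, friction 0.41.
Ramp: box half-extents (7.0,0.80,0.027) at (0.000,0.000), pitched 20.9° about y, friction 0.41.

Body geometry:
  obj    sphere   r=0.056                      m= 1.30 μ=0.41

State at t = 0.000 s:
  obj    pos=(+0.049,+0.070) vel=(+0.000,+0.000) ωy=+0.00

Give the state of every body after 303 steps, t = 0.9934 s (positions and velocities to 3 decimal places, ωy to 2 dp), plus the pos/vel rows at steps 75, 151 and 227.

State at t = 0.9934 s:
  obj    pos=(+1.305,-0.409) vel=(+2.528,-0.965) ωy=+48.32

Key-timestep trajectory:
   step    t(s)  obj.x    obj.z    obj.vx   obj.vz 
     75  0.2459   +0.126  +0.041  +0.626  -0.239
    151  0.4951   +0.361  -0.049  +1.260  -0.481
    227  0.7443   +0.754  -0.199  +1.894  -0.723


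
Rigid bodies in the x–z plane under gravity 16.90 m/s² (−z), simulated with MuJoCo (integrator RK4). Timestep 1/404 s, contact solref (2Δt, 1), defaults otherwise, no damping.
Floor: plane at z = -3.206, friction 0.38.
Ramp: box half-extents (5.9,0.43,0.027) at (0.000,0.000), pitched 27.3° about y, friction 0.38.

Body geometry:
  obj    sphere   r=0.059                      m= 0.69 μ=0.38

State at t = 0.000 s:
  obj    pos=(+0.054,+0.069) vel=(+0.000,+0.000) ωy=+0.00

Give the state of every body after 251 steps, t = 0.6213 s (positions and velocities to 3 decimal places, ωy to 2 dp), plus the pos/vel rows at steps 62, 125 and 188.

State at t = 0.6213 s:
  obj    pos=(+1.004,-0.421) vel=(+3.057,-1.578) ωy=+58.29

Key-timestep trajectory:
   step    t(s)  obj.x    obj.z    obj.vx   obj.vz 
     62  0.1535   +0.112  +0.039  +0.755  -0.390
    125  0.3094   +0.290  -0.053  +1.522  -0.786
    188  0.4653   +0.587  -0.206  +2.290  -1.182


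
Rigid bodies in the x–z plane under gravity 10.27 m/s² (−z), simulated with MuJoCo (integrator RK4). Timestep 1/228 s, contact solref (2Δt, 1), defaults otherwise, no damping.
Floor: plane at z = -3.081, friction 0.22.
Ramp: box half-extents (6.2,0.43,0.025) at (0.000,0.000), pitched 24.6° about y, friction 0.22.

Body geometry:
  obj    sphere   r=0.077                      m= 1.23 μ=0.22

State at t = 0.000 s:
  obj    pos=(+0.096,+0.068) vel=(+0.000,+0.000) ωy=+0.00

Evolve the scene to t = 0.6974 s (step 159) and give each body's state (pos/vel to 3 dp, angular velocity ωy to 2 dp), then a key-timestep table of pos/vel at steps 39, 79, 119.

State at t = 0.6974 s:
  obj    pos=(+0.771,-0.241) vel=(+1.936,-0.887) ωy=+27.65

Key-timestep trajectory:
   step    t(s)  obj.x    obj.z    obj.vx   obj.vz 
     39  0.1711   +0.137  +0.050  +0.475  -0.218
     79  0.3465   +0.263  -0.008  +0.962  -0.441
    119  0.5219   +0.474  -0.105  +1.449  -0.664


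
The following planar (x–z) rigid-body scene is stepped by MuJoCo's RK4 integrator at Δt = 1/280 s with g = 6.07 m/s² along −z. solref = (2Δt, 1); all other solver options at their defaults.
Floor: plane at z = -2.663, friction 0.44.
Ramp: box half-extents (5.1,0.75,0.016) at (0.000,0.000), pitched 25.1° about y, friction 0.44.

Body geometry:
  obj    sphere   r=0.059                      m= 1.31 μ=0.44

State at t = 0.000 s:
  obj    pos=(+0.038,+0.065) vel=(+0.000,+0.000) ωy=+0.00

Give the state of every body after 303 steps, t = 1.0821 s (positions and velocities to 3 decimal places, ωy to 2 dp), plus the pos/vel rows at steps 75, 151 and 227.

State at t = 1.0821 s:
  obj    pos=(+1.013,-0.392) vel=(+1.802,-0.844) ωy=+33.73

Key-timestep trajectory:
   step    t(s)  obj.x    obj.z    obj.vx   obj.vz 
     75  0.2679   +0.098  +0.037  +0.446  -0.209
    151  0.5393   +0.280  -0.048  +0.898  -0.421
    227  0.8107   +0.585  -0.191  +1.350  -0.633


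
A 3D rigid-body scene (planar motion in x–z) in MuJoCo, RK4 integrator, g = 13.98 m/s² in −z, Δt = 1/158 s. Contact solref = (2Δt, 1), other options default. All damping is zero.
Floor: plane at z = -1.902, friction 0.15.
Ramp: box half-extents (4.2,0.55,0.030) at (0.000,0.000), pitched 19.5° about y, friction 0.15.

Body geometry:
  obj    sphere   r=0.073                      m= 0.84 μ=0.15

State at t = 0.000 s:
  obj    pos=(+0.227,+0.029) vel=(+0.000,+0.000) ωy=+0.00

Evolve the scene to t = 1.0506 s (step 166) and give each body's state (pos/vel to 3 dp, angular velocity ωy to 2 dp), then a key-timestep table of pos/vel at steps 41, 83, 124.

State at t = 1.0506 s:
  obj    pos=(+1.962,-0.585) vel=(+3.302,-1.169) ωy=+47.96

Key-timestep trajectory:
   step    t(s)  obj.x    obj.z    obj.vx   obj.vz 
     41  0.2595   +0.333  -0.009  +0.816  -0.289
     83  0.5253   +0.661  -0.125  +1.651  -0.585
    124  0.7848   +1.195  -0.314  +2.466  -0.873


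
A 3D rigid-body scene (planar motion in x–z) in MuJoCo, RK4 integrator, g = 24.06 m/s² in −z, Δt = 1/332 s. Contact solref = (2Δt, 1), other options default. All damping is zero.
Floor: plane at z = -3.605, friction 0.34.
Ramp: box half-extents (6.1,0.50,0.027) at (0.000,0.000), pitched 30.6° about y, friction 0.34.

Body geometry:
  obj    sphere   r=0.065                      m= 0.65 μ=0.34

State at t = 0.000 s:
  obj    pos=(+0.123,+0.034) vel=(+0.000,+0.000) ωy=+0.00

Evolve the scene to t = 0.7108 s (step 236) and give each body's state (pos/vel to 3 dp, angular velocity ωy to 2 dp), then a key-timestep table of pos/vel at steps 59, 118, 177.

State at t = 0.7108 s:
  obj    pos=(+2.026,-1.091) vel=(+5.353,-3.166) ωy=+95.66

Key-timestep trajectory:
   step    t(s)  obj.x    obj.z    obj.vx   obj.vz 
     59  0.1777   +0.242  -0.036  +1.338  -0.792
    118  0.3554   +0.599  -0.247  +2.677  -1.583
    177  0.5331   +1.193  -0.599  +4.015  -2.374


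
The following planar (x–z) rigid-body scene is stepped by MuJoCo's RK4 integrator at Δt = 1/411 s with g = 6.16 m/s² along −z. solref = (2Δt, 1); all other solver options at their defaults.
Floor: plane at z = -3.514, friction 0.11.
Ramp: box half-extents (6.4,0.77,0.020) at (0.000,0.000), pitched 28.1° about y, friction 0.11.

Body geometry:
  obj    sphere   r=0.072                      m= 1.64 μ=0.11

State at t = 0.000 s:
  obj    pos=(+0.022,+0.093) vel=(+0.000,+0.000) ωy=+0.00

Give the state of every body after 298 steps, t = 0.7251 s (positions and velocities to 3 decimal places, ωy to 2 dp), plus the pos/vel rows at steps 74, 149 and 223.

State at t = 0.7251 s:
  obj    pos=(+0.556,-0.193) vel=(+1.477,-0.779) ωy=+15.08

Key-timestep trajectory:
   step    t(s)  obj.x    obj.z    obj.vx   obj.vz 
     74  0.1800   +0.055  +0.075  +0.365  -0.198
    149  0.3625   +0.155  +0.021  +0.736  -0.394
    223  0.5426   +0.321  -0.067  +1.103  -0.587


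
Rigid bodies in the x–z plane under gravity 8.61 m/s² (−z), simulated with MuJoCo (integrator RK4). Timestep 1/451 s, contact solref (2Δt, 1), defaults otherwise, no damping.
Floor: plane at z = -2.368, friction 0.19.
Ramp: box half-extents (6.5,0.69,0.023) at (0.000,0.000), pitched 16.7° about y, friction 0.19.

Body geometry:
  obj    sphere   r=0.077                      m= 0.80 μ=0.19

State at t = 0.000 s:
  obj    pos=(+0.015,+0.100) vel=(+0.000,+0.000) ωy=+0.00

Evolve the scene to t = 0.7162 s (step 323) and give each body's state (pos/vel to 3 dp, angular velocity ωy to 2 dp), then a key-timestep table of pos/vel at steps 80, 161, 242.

State at t = 0.7162 s:
  obj    pos=(+0.449,-0.030) vel=(+1.212,-0.364) ωy=+16.44

Key-timestep trajectory:
   step    t(s)  obj.x    obj.z    obj.vx   obj.vz 
     80  0.1774   +0.042  +0.092  +0.300  -0.090
    161  0.3570   +0.123  +0.068  +0.604  -0.181
    242  0.5366   +0.259  +0.027  +0.908  -0.273


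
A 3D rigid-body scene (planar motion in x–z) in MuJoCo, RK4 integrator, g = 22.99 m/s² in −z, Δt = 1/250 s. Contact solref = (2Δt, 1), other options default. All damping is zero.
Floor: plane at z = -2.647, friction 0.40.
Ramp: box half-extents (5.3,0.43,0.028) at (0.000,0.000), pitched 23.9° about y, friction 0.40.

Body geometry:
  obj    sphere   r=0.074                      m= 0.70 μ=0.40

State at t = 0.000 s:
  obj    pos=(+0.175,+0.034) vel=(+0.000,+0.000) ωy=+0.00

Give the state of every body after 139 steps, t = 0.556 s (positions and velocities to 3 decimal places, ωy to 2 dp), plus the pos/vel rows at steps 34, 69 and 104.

State at t = 0.556 s:
  obj    pos=(+1.115,-0.383) vel=(+3.382,-1.499) ωy=+49.98

Key-timestep trajectory:
   step    t(s)  obj.x    obj.z    obj.vx   obj.vz 
     34  0.1360   +0.231  +0.009  +0.828  -0.367
     69  0.2760   +0.407  -0.069  +1.679  -0.744
    104  0.4160   +0.701  -0.199  +2.531  -1.121


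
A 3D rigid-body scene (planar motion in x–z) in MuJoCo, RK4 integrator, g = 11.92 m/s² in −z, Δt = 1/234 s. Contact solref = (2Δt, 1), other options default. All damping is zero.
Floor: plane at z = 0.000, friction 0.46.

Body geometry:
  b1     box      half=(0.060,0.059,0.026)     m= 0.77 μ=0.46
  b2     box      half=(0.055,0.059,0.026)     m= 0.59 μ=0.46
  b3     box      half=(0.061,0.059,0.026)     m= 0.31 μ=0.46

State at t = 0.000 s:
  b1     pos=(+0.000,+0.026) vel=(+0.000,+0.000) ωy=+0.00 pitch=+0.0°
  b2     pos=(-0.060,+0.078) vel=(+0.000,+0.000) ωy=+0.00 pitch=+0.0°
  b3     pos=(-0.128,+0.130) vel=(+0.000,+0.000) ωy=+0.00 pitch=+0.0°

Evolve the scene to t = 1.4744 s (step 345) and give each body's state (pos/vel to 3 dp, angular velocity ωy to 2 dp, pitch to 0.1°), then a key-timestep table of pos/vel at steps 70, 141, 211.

State at t = 1.4744 s:
  b1     pos=(+0.000,+0.026) vel=(+0.000,+0.000) ωy=+0.00 pitch=+0.0°
  b2     pos=(-0.114,+0.055) vel=(+0.000,+0.000) ωy=+0.00 pitch=-90.0°
  b3     pos=(-0.223,+0.061) vel=(+0.000,+0.000) ωy=+0.00 pitch=-90.0°

Key-timestep trajectory:
   step    t(s)  b1.x    b1.z    b1.vx   b1.vz   b2.x    b2.z    b2.vx   b2.vz   b3.x    b3.z    b3.vx   b3.vz 
     70  0.2991   +0.000  +0.026  +0.000  +0.000   -0.102  +0.059  -0.121  -0.031   -0.179  +0.064  -0.100  +0.029
    141  0.6026   +0.000  +0.026  +0.000  +0.000   -0.114  +0.055  +0.000  +0.000   -0.235  +0.065  -0.100  +0.018
    211  0.9017   +0.000  +0.026  +0.000  +0.000   -0.114  +0.055  +0.000  +0.000   -0.219  +0.062  -0.107  -0.046


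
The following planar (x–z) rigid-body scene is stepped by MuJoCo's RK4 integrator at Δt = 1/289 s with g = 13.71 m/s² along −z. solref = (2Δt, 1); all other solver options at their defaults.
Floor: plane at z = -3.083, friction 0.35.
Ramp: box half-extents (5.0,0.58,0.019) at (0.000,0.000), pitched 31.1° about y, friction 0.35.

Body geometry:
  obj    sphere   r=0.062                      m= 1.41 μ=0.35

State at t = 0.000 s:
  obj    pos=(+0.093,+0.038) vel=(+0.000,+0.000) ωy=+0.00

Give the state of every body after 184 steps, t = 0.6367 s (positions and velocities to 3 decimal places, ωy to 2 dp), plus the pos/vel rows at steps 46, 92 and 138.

State at t = 0.6367 s:
  obj    pos=(+0.971,-0.491) vel=(+2.758,-1.664) ωy=+51.93

Key-timestep trajectory:
   step    t(s)  obj.x    obj.z    obj.vx   obj.vz 
     46  0.1592   +0.148  +0.005  +0.690  -0.416
     92  0.3183   +0.313  -0.094  +1.379  -0.832
    138  0.4775   +0.587  -0.260  +2.068  -1.248


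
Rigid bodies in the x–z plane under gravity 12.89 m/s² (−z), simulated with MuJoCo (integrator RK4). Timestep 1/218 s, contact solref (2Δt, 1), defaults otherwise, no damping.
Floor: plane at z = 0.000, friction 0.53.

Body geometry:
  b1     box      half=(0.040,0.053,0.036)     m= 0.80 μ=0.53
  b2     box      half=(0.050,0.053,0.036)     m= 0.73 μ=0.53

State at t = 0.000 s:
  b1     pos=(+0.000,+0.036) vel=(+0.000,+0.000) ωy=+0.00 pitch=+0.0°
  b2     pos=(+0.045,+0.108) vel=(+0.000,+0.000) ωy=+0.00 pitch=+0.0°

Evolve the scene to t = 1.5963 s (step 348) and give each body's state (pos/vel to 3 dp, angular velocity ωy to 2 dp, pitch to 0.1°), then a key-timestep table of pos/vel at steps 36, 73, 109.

State at t = 1.5963 s:
  b1     pos=(+0.000,+0.036) vel=(+0.000,+0.000) ωy=+0.00 pitch=+0.0°
  b2     pos=(+0.092,+0.050) vel=(+0.000,+0.000) ωy=+0.00 pitch=+90.0°

Key-timestep trajectory:
   step    t(s)  b1.x    b1.z    b1.vx   b1.vz   b2.x    b2.z    b2.vx   b2.vz 
     36  0.1651   +0.000  +0.036  +0.000  +0.000   +0.062  +0.101  +0.245  -0.177
     73  0.3349   +0.000  +0.036  +0.000  +0.000   +0.109  +0.059  +0.126  +0.029
    109  0.5000   +0.000  +0.036  +0.000  +0.000   +0.094  +0.051  -0.334  -0.218


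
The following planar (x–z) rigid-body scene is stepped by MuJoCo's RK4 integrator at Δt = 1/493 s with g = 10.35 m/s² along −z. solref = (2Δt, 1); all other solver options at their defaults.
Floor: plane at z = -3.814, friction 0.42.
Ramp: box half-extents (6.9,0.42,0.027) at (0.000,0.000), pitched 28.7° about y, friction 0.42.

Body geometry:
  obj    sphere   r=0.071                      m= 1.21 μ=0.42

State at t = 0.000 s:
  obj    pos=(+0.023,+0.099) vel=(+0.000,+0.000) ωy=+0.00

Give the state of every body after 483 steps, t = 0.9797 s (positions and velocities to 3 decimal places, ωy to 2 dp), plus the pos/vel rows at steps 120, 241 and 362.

State at t = 0.9797 s:
  obj    pos=(+1.518,-0.719) vel=(+3.051,-1.670) ωy=+48.99

Key-timestep trajectory:
   step    t(s)  obj.x    obj.z    obj.vx   obj.vz 
    120  0.2434   +0.115  +0.049  +0.758  -0.415
    241  0.4888   +0.395  -0.105  +1.522  -0.833
    362  0.7343   +0.863  -0.361  +2.287  -1.252


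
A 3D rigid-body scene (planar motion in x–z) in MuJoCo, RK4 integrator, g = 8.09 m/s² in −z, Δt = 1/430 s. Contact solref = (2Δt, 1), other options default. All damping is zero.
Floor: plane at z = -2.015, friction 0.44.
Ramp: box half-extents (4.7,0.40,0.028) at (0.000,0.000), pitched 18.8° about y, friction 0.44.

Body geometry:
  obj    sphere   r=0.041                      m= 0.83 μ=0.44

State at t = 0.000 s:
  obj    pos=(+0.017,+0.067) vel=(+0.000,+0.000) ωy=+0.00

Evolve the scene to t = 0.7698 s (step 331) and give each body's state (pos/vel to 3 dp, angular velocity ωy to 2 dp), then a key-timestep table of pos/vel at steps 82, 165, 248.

State at t = 0.7698 s:
  obj    pos=(+0.539,-0.111) vel=(+1.357,-0.462) ωy=+34.96

Key-timestep trajectory:
   step    t(s)  obj.x    obj.z    obj.vx   obj.vz 
     82  0.1907   +0.049  +0.056  +0.336  -0.114
    165  0.3837   +0.147  +0.023  +0.676  -0.230
    248  0.5767   +0.310  -0.033  +1.017  -0.346


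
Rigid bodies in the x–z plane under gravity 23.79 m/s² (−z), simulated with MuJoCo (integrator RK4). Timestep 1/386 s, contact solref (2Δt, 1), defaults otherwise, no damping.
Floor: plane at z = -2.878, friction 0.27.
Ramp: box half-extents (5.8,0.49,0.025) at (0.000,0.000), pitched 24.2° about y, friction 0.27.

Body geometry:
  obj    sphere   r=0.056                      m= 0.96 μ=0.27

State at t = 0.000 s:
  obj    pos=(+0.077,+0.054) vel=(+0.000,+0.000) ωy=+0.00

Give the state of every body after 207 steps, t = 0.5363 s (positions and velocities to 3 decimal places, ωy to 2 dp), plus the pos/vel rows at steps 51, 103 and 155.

State at t = 0.5363 s:
  obj    pos=(+0.991,-0.356) vel=(+3.407,-1.531) ωy=+66.70

Key-timestep trajectory:
   step    t(s)  obj.x    obj.z    obj.vx   obj.vz 
     51  0.1321   +0.133  +0.029  +0.840  -0.377
    103  0.2668   +0.303  -0.048  +1.696  -0.762
    155  0.4016   +0.589  -0.176  +2.551  -1.147


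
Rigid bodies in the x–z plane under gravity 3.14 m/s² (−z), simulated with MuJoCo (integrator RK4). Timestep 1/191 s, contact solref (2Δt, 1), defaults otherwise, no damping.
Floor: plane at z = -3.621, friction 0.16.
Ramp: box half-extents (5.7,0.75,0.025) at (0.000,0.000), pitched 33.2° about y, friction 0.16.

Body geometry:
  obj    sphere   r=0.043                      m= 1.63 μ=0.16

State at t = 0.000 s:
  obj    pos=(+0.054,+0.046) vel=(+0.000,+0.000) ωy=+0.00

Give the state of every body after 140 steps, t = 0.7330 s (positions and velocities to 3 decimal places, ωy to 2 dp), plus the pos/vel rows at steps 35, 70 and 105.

State at t = 0.7330 s:
  obj    pos=(+0.346,-0.145) vel=(+0.794,-0.528) ωy=+17.84

Key-timestep trajectory:
   step    t(s)  obj.x    obj.z    obj.vx   obj.vz 
     35  0.1832   +0.072  +0.034  +0.201  -0.127
     70  0.3665   +0.127  -0.002  +0.398  -0.263
    105  0.5497   +0.218  -0.062  +0.598  -0.389


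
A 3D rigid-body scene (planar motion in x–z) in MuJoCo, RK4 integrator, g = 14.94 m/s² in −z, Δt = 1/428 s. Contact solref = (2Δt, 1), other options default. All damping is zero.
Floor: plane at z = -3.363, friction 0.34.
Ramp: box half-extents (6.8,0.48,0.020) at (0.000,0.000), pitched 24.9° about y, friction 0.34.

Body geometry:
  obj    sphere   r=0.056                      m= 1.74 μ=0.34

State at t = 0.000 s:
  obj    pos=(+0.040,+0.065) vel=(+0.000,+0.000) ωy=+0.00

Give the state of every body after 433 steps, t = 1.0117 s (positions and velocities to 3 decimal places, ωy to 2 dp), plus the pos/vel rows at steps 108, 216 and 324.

State at t = 1.0117 s:
  obj    pos=(+2.126,-0.903) vel=(+4.123,-1.914) ωy=+81.16

Key-timestep trajectory:
   step    t(s)  obj.x    obj.z    obj.vx   obj.vz 
    108  0.2523   +0.170  +0.005  +1.028  -0.477
    216  0.5047   +0.559  -0.176  +2.057  -0.955
    324  0.7570   +1.208  -0.477  +3.085  -1.432


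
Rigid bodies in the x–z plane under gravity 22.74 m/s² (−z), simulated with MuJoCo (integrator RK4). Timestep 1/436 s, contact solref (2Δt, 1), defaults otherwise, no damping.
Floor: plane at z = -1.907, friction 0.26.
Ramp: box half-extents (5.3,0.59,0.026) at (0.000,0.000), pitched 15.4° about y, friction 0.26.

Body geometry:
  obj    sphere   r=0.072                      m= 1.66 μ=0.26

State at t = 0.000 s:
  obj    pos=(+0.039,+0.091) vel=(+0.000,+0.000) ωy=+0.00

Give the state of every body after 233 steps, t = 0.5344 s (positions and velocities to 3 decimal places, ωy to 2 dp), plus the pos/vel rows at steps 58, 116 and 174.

State at t = 0.5344 s:
  obj    pos=(+0.633,-0.073) vel=(+2.222,-0.612) ωy=+32.01

Key-timestep trajectory:
   step    t(s)  obj.x    obj.z    obj.vx   obj.vz 
     58  0.1330   +0.076  +0.081  +0.553  -0.152
    116  0.2661   +0.186  +0.050  +1.106  -0.305
    174  0.3991   +0.370  +0.000  +1.660  -0.457


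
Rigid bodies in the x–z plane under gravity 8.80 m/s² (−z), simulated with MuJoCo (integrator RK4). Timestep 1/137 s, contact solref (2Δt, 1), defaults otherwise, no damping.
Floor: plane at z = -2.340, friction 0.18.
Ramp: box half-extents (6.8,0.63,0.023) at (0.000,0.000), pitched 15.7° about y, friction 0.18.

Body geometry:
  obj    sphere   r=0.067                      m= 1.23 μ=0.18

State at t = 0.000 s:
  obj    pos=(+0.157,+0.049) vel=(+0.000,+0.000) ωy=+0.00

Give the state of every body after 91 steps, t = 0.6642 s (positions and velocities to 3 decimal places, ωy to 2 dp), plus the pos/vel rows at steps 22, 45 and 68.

State at t = 0.6642 s:
  obj    pos=(+0.518,-0.052) vel=(+1.088,-0.306) ωy=+16.86

Key-timestep trajectory:
   step    t(s)  obj.x    obj.z    obj.vx   obj.vz 
     22  0.1606   +0.178  +0.043  +0.263  -0.074
     45  0.3285   +0.245  +0.024  +0.538  -0.151
     68  0.4964   +0.359  -0.007  +0.813  -0.228


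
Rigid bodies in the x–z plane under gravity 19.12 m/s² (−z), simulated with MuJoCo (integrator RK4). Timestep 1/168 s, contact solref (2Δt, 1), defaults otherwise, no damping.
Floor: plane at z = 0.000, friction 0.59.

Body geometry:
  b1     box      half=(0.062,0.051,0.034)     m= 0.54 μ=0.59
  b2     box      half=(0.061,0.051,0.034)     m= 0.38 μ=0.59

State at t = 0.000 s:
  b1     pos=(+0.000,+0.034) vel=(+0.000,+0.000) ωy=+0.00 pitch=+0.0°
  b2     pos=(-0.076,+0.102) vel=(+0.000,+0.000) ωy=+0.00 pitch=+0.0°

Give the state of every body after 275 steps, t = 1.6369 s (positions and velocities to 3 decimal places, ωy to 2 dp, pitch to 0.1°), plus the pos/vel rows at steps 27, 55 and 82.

State at t = 1.6369 s:
  b1     pos=(+0.000,+0.034) vel=(+0.000,+0.000) ωy=+0.00 pitch=+0.0°
  b2     pos=(-0.135,+0.061) vel=(+0.000,+0.000) ωy=+0.00 pitch=-90.0°

Key-timestep trajectory:
   step    t(s)  b1.x    b1.z    b1.vx   b1.vz   b2.x    b2.z    b2.vx   b2.vz 
     27  0.1607   +0.000  +0.034  +0.000  +0.000   -0.114  +0.066  -0.530  +0.053
     55  0.3274   +0.000  +0.034  +0.000  +0.000   -0.151  +0.067  +0.105  -0.028
     82  0.4881   +0.000  +0.034  +0.000  +0.000   -0.136  +0.061  -0.161  -0.001


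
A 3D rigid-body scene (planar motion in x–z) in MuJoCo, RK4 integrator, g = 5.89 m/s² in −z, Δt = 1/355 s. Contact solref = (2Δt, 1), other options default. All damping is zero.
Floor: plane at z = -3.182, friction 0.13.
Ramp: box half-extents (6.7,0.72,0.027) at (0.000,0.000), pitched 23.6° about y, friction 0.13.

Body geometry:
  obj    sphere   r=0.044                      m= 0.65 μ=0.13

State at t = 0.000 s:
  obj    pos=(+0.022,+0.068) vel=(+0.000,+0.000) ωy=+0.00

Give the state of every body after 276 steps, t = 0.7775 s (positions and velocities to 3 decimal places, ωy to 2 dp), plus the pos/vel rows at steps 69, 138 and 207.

State at t = 0.7775 s:
  obj    pos=(+0.489,-0.136) vel=(+1.200,-0.524) ωy=+29.75

Key-timestep trajectory:
   step    t(s)  obj.x    obj.z    obj.vx   obj.vz 
     69  0.1944   +0.051  +0.055  +0.300  -0.131
    138  0.3887   +0.139  +0.017  +0.600  -0.262
    207  0.5831   +0.284  -0.047  +0.900  -0.393


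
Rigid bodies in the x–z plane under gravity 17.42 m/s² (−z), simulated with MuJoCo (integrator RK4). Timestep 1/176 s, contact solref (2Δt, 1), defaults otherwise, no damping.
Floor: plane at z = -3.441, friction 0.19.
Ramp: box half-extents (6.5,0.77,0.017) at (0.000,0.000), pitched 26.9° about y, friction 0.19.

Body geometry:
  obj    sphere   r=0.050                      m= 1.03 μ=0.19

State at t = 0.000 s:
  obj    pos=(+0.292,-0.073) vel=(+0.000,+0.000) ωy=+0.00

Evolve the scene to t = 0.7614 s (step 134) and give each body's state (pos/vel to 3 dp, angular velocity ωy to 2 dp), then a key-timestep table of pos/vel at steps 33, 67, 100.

State at t = 0.7614 s:
  obj    pos=(+1.748,-0.811) vel=(+3.823,-1.939) ωy=+85.69

Key-timestep trajectory:
   step    t(s)  obj.x    obj.z    obj.vx   obj.vz 
     33  0.1875   +0.380  -0.118  +0.942  -0.478
     67  0.3807   +0.656  -0.258  +1.912  -0.970
    100  0.5682   +1.103  -0.484  +2.853  -1.447


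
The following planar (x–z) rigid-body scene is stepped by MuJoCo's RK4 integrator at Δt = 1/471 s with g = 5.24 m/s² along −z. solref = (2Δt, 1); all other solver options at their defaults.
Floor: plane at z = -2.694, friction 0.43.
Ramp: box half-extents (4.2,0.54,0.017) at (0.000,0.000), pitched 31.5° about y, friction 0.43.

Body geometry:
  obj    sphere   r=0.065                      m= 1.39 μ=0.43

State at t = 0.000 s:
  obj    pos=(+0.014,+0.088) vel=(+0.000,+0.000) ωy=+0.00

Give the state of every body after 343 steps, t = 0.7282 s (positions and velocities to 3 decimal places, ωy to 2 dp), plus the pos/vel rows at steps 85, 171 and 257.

State at t = 0.7282 s:
  obj    pos=(+0.456,-0.183) vel=(+1.214,-0.744) ωy=+21.91

Key-timestep trajectory:
   step    t(s)  obj.x    obj.z    obj.vx   obj.vz 
     85  0.1805   +0.041  +0.071  +0.301  -0.184
    171  0.3631   +0.124  +0.020  +0.605  -0.371
    257  0.5456   +0.262  -0.064  +0.910  -0.558


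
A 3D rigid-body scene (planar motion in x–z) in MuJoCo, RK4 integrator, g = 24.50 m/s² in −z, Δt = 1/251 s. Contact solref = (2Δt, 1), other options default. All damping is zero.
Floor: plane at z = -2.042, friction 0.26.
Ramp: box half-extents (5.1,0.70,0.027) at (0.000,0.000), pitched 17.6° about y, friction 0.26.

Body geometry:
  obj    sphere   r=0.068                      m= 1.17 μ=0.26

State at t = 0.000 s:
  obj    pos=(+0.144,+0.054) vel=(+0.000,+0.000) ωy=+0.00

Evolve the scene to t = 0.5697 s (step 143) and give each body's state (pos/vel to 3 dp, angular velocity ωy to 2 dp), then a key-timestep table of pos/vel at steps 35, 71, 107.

State at t = 0.5697 s:
  obj    pos=(+0.963,-0.206) vel=(+2.874,-0.912) ωy=+44.32

Key-timestep trajectory:
   step    t(s)  obj.x    obj.z    obj.vx   obj.vz 
     35  0.1394   +0.193  +0.038  +0.704  -0.223
     71  0.2829   +0.346  -0.010  +1.427  -0.453
    107  0.4263   +0.602  -0.091  +2.150  -0.682


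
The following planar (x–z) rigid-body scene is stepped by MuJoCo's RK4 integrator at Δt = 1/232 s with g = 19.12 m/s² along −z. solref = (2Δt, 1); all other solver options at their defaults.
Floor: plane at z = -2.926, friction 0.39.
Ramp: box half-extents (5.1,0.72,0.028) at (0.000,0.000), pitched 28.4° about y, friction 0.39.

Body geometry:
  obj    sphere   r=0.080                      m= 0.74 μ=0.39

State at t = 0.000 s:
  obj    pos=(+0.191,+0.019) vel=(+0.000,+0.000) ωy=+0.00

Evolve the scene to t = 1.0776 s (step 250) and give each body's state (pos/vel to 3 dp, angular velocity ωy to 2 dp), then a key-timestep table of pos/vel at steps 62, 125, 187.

State at t = 1.0776 s:
  obj    pos=(+3.509,-1.774) vel=(+6.157,-3.329) ωy=+87.49

Key-timestep trajectory:
   step    t(s)  obj.x    obj.z    obj.vx   obj.vz 
     62  0.2672   +0.395  -0.091  +1.527  -0.826
    125  0.5388   +1.021  -0.429  +3.079  -1.665
    187  0.8060   +2.047  -0.984  +4.606  -2.490


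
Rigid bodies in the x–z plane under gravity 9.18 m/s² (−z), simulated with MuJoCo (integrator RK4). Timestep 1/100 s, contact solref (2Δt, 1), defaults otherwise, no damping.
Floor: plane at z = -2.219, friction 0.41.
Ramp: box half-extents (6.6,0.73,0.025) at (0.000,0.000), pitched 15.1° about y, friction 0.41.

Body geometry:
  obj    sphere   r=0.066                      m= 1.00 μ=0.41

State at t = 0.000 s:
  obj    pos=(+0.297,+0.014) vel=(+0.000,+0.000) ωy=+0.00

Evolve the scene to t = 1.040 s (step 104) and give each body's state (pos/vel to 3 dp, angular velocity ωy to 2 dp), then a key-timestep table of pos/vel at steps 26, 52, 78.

State at t = 1.040 s:
  obj    pos=(+1.189,-0.227) vel=(+1.715,-0.463) ωy=+26.91

Key-timestep trajectory:
   step    t(s)  obj.x    obj.z    obj.vx   obj.vz 
     26  0.2600   +0.353  -0.001  +0.429  -0.116
     52  0.5200   +0.520  -0.046  +0.858  -0.231
     78  0.7800   +0.799  -0.121  +1.286  -0.347


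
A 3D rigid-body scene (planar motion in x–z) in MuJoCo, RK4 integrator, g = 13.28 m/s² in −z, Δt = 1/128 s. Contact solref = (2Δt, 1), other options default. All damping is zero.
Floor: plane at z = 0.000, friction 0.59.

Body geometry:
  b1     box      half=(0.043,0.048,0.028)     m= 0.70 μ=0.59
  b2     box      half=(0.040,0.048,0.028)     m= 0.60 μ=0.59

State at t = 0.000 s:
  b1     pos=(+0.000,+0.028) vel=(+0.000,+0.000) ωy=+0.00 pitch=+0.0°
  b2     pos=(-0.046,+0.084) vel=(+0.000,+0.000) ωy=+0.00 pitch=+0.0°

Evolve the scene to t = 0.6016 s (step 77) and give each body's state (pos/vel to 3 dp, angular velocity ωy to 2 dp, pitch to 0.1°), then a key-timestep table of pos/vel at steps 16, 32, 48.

State at t = 0.6016 s:
  b1     pos=(+0.000,+0.028) vel=(+0.000,+0.000) ωy=+0.00 pitch=+0.0°
  b2     pos=(-0.084,+0.040) vel=(+0.000,+0.000) ωy=+0.00 pitch=-90.0°

Key-timestep trajectory:
   step    t(s)  b1.x    b1.z    b1.vx   b1.vz   b2.x    b2.z    b2.vx   b2.vz 
     16  0.1250   +0.000  +0.028  +0.000  +0.000   -0.053  +0.082  -0.139  -0.066
     32  0.2500   +0.000  +0.028  +0.000  +0.000   -0.084  +0.037  -0.276  -0.032
     48  0.3750   +0.000  +0.028  +0.000  +0.000   -0.082  +0.040  -0.041  +0.008


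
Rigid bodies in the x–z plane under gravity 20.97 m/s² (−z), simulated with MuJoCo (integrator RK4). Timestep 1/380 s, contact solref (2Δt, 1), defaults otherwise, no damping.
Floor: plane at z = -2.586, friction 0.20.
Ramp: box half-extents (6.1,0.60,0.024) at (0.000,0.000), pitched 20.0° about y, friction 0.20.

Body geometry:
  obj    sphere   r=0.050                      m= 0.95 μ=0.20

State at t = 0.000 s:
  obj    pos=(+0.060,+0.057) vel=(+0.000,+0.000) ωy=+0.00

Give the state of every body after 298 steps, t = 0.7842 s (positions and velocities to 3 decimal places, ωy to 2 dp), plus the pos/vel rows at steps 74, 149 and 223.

State at t = 0.7842 s:
  obj    pos=(+1.540,-0.482) vel=(+3.775,-1.374) ωy=+80.34

Key-timestep trajectory:
   step    t(s)  obj.x    obj.z    obj.vx   obj.vz 
     74  0.1947   +0.151  +0.024  +0.938  -0.341
    149  0.3921   +0.430  -0.078  +1.888  -0.687
    223  0.5868   +0.889  -0.245  +2.825  -1.028


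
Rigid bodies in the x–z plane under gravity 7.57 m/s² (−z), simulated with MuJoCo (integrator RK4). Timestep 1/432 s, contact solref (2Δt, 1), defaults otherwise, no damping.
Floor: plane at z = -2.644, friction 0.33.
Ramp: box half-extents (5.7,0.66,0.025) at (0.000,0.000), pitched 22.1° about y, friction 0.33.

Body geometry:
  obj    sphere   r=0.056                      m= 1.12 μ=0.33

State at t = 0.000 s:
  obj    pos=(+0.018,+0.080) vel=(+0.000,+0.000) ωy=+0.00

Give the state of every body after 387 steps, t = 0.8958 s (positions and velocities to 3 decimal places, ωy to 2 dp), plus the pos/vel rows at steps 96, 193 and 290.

State at t = 0.8958 s:
  obj    pos=(+0.774,-0.227) vel=(+1.689,-0.686) ωy=+32.54

Key-timestep trajectory:
   step    t(s)  obj.x    obj.z    obj.vx   obj.vz 
     96  0.2222   +0.065  +0.061  +0.419  -0.170
    193  0.4468   +0.206  +0.004  +0.842  -0.342
    290  0.6713   +0.443  -0.092  +1.265  -0.514


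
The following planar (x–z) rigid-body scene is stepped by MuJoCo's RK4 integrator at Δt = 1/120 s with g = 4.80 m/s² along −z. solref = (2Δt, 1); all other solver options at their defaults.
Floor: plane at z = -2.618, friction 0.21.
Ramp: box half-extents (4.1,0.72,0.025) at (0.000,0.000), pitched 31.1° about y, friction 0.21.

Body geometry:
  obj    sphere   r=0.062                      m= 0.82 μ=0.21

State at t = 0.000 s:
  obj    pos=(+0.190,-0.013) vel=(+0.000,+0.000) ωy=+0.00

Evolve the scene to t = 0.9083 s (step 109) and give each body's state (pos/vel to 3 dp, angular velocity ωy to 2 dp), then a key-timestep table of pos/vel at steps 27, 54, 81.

State at t = 0.9083 s:
  obj    pos=(+0.816,-0.391) vel=(+1.378,-0.831) ωy=+25.93

Key-timestep trajectory:
   step    t(s)  obj.x    obj.z    obj.vx   obj.vz 
     27  0.2250   +0.228  -0.036  +0.341  -0.206
     54  0.4500   +0.344  -0.106  +0.683  -0.412
     81  0.6750   +0.536  -0.222  +1.024  -0.618


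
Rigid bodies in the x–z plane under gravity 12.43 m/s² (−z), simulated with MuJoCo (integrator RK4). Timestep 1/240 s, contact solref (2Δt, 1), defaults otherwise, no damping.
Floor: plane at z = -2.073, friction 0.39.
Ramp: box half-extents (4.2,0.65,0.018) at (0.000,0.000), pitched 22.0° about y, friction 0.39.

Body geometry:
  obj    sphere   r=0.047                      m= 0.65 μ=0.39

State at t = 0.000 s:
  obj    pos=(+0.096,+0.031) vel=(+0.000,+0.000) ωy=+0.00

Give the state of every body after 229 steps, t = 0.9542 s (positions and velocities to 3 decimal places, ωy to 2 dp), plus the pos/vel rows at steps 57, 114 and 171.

State at t = 0.9542 s:
  obj    pos=(+1.500,-0.536) vel=(+2.942,-1.189) ωy=+67.51

Key-timestep trajectory:
   step    t(s)  obj.x    obj.z    obj.vx   obj.vz 
     57  0.2375   +0.183  -0.004  +0.732  -0.296
    114  0.4750   +0.444  -0.109  +1.465  -0.592
    171  0.7125   +0.879  -0.285  +2.197  -0.888


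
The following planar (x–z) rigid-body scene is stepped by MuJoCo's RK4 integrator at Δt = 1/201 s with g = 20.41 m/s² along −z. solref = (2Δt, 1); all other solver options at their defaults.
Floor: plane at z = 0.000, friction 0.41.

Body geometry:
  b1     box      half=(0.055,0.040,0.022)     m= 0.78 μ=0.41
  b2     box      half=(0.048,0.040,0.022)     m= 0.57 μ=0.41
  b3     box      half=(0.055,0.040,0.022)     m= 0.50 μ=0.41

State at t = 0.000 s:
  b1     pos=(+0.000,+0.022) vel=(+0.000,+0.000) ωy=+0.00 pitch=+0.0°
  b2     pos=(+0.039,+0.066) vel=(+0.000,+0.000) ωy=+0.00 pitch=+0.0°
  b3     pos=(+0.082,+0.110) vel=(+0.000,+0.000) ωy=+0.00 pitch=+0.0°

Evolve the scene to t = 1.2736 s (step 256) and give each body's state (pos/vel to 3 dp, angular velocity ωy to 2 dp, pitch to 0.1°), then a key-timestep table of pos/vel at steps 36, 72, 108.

State at t = 1.2736 s:
  b1     pos=(+0.000,+0.022) vel=(+0.000,+0.000) ωy=+0.00 pitch=+0.0°
  b2     pos=(+0.093,+0.048) vel=(+0.000,+0.000) ωy=+0.00 pitch=+90.0°
  b3     pos=(+0.248,+0.022) vel=(+0.000,+0.000) ωy=+0.00 pitch=+180.0°

Key-timestep trajectory:
   step    t(s)  b1.x    b1.z    b1.vx   b1.vz   b2.x    b2.z    b2.vx   b2.vz   b3.x    b3.z    b3.vx   b3.vz 
     36  0.1791   +0.000  +0.022  -0.001  +0.000   +0.057  +0.071  +0.310  -0.057   +0.119  +0.077  +0.443  -0.747
     72  0.3582   +0.000  +0.022  +0.000  +0.000   +0.104  +0.052  -0.029  -0.007   +0.182  +0.059  +0.242  +0.001
    108  0.5373   +0.000  +0.022  +0.000  +0.000   +0.095  +0.048  +0.087  +0.058   +0.248  +0.019  +0.239  -0.311


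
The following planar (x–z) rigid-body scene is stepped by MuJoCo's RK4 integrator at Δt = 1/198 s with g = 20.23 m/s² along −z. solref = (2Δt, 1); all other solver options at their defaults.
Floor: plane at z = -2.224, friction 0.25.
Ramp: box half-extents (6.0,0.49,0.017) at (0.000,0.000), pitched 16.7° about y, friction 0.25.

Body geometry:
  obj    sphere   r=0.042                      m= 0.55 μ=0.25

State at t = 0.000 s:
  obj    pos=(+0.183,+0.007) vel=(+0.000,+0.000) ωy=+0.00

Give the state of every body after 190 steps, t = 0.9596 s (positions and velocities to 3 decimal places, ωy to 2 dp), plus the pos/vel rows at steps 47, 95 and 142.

State at t = 0.9596 s:
  obj    pos=(+2.014,-0.543) vel=(+3.816,-1.145) ωy=+94.85

Key-timestep trajectory:
   step    t(s)  obj.x    obj.z    obj.vx   obj.vz 
     47  0.2374   +0.295  -0.027  +0.944  -0.283
     95  0.4798   +0.641  -0.131  +1.908  -0.572
    142  0.7172   +1.206  -0.300  +2.852  -0.856


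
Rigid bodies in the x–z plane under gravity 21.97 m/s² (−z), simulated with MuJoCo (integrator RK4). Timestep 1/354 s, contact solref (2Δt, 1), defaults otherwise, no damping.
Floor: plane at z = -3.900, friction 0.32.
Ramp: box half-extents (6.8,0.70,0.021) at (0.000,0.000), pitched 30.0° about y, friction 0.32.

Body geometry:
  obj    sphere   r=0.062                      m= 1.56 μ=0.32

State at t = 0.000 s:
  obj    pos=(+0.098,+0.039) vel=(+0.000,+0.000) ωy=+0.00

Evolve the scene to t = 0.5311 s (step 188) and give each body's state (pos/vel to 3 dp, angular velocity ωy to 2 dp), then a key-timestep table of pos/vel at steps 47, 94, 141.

State at t = 0.5311 s:
  obj    pos=(+1.056,-0.514) vel=(+3.609,-2.084) ωy=+67.20

Key-timestep trajectory:
   step    t(s)  obj.x    obj.z    obj.vx   obj.vz 
     47  0.1328   +0.158  +0.005  +0.902  -0.521
     94  0.2655   +0.338  -0.099  +1.805  -1.042
    141  0.3983   +0.637  -0.272  +2.707  -1.563


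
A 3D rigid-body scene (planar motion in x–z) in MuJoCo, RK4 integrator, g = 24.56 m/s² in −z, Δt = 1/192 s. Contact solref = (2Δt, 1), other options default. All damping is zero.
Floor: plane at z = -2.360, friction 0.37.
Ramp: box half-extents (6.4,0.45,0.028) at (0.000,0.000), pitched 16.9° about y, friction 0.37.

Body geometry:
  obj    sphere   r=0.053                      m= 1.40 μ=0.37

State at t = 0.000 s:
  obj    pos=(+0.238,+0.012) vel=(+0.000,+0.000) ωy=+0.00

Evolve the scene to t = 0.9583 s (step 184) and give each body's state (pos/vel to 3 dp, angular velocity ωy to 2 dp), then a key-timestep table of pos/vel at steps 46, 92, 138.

State at t = 0.9583 s:
  obj    pos=(+2.479,-0.668) vel=(+4.676,-1.421) ωy=+92.20

Key-timestep trajectory:
   step    t(s)  obj.x    obj.z    obj.vx   obj.vz 
     46  0.2396   +0.378  -0.030  +1.169  -0.355
     92  0.4792   +0.798  -0.158  +2.338  -0.710
    138  0.7188   +1.499  -0.371  +3.507  -1.066


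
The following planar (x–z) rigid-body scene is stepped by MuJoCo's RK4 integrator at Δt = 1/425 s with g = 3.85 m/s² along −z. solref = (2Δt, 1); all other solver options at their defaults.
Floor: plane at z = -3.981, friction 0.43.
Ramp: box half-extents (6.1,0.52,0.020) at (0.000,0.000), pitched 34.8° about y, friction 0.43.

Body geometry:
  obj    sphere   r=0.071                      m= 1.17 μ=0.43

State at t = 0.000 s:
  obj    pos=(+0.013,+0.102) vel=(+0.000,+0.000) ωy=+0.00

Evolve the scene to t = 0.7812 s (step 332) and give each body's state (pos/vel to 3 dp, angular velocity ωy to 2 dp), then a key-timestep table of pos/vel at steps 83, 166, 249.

State at t = 0.7812 s:
  obj    pos=(+0.406,-0.171) vel=(+1.007,-0.700) ωy=+17.27

Key-timestep trajectory:
   step    t(s)  obj.x    obj.z    obj.vx   obj.vz 
     83  0.1953   +0.038  +0.085  +0.252  -0.175
    166  0.3906   +0.111  +0.033  +0.503  -0.350
    249  0.5859   +0.234  -0.052  +0.755  -0.525
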